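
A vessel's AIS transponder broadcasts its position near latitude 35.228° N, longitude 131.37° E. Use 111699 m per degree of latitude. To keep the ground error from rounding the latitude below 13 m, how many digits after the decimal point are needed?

4 decimal places

One degree of latitude covers 111699 m.
Rounding to N decimal places gives at most 0.5 × 10⁻ᴺ degrees of error, i.e. 0.5 × 10⁻ᴺ × 111699 m.
Setting 55849.5 × 10⁻ᴺ ≤ 13 gives 10ᴺ ≥ 4296, i.e. N ≥ 3.63.
N = 3 would give 55.8 m (too coarse); N = 4 gives 5.58 m ≤ 13 m.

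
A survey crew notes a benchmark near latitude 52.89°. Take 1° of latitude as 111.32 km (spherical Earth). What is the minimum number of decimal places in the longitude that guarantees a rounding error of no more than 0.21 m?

At 52.89° one degree of longitude covers 111320 × cos 52.89° ≈ 111320 × 0.6033 ≈ 67164.6 m.
N decimal places → at most half a unit in the last place, 0.5 × 10⁻ᴺ° = 67164.6/2 × 10⁻ᴺ m.
Need 0.5 × 67164.6 × 10⁻ᴺ ≤ 0.21 → 10⁻ᴺ ≤ 6.253e-06, so N ≥ 5.20.
So 6 decimal places suffice (0.0336 m); 5 would allow up to 0.336 m.

6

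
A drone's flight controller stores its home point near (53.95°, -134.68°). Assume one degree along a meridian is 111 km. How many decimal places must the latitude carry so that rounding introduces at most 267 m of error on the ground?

One degree of latitude covers 111000 m.
With N decimal places the half-ulp bound is 0.5·10⁻ᴺ°, or 0.5·10⁻ᴺ × 111000 m on the ground.
Need 0.5 × 111000 × 10⁻ᴺ ≤ 267 → 10⁻ᴺ ≤ 4.811e-03, so N ≥ 2.32.
So 3 decimal places suffice (55.5 m); 2 would allow up to 555 m.

3 decimal places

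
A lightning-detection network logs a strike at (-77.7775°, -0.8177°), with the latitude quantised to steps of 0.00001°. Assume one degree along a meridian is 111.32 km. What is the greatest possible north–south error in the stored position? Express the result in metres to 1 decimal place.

0.6 metres

With a 0.00001° grid the true value lies within half a step, ±0.00001°/2 = ±5e-06°, of the stored one.
Along the meridian that is 5e-06° × 111320 m/° = 0.5566 m.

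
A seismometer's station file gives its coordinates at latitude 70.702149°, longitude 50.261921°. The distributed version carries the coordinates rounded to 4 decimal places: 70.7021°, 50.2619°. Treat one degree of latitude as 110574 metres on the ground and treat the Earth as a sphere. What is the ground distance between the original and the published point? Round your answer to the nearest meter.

5 meters

Δlat = 70.702149 − 70.7021 = +0.000049°; Δlon = 50.261921 − 50.2619 = +0.000021°.
N–S: 0.000049° × 110574 m/° = 5.41813 m.
East–west at this latitude: 0.000021° × 110574 × cos 70.7021° ≈ 0.000021 × 36542.5 = 0.767392 m.
Hypotenuse of the two orthogonal shifts: √(5.41813² + 0.767392²) = 5.4722 m.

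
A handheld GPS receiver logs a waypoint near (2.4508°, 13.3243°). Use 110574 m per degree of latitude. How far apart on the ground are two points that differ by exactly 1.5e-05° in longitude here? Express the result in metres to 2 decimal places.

At 2.4508° a degree of longitude is 110574 × cos 2.4508° ≈ 110473 m, so 1.5e-05° corresponds to 1.65709 m.

1.66 metres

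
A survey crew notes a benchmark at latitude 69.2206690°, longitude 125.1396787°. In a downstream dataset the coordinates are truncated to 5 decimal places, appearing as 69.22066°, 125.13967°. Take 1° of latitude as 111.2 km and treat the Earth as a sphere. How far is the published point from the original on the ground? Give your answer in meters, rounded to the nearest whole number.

The latitude changed by +0.0000090° and the longitude by +0.0000087°.
N–S: 0.0000090° × 111200 m/° = 1.0008 m.
East–west at this latitude: 0.0000087° × 111200 × cos 69.2207° ≈ 0.0000087 × 39450.4 = 0.343219 m.
Distance: √(1.0008² + 0.343219²) ≈ 1.05802 m.

1 meters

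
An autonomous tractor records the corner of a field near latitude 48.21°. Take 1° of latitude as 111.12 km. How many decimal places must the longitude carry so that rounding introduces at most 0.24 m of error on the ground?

At 48.21° one degree of longitude covers 111120 × cos 48.21° ≈ 111120 × 0.6664 ≈ 74050.6 m.
With N decimal places the half-ulp bound is 0.5·10⁻ᴺ°, or 0.5·10⁻ᴺ × 74050.6 m on the ground.
Need 0.5 × 74050.6 × 10⁻ᴺ ≤ 0.24 → 10⁻ᴺ ≤ 6.482e-06, so N ≥ 5.19.
So 6 decimal places suffice (0.037 m); 5 would allow up to 0.37 m.

6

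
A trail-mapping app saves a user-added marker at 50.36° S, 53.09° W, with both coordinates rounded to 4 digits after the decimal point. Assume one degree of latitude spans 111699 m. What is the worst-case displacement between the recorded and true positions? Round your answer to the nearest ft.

Rounding to 4 decimal places leaves each coordinate within ±5e-05° of the true value.
Latitude error → 5e-05 × 111699 = 5.58495 m along the meridian.
Longitude error → 5e-05 × 111699 × cos 50.36° = 5e-05 × 111699 × 0.6380 ≈ 3.56298 m.
Worst case both components are at the extreme and orthogonal: √(5.58495² + 3.56298²) ≈ 6.62469 m.
Converting: 6.62469 m × 3.2808 ft/m ≈ 21.735 ft.

22 ft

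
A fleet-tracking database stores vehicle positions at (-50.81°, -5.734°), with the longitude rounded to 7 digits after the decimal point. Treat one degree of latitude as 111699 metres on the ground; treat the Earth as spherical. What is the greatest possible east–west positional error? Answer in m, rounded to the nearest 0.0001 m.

0.0035 m

Rounding to 7 decimal places leaves the longitude within ±5e-08° of the true value.
At latitude 50.81° a degree of longitude spans 111699 m × cos 50.81° = 111699 × 0.6319 ≈ 70581.9 m.
East–west error: 5e-08° × 70581.9 m/° ≈ 0.0035291 m.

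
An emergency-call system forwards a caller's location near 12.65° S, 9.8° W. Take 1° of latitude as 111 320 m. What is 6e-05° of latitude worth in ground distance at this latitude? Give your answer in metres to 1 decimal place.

6.7 metres

6e-05° × 111320 m/° = 6.6792 m.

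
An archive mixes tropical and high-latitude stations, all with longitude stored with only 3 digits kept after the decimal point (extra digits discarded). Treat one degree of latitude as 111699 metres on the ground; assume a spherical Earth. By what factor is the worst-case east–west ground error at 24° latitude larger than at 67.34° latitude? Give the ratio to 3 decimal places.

Truncating at 3 decimal places can drop up to a full unit in the last place, so the longitude may be off by as much as 0.001°.
Error at 24° = 0.001° × 111699 × cos 24° ≈ 111.7 × 0.9135 = 102.04 m.
Error at 67.34° = 0.001° × 111699 × cos 67.34° ≈ 111.7 × 0.3853 = 43.033 m.
Ratio: 102.04 / 43.033 = cos 24° / cos 67.34° ≈ 2.3712.

2.371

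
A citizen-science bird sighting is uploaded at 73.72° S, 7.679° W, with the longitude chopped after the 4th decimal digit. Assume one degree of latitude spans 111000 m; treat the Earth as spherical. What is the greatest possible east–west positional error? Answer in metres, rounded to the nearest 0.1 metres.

Truncating at 4 decimal places can drop up to a full unit in the last place, so the longitude may be off by as much as 0.0001°.
At latitude 73.72° a degree of longitude spans 111000 m × cos 73.72° = 111000 × 0.2803 ≈ 31116.8 m.
So at most 0.0001° × 31116.8 ≈ 3.11168 m east–west.

3.1 metres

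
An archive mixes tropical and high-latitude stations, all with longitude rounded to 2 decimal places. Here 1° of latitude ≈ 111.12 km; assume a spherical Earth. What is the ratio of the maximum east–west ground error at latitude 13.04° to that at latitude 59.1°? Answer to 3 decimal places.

Rounding to 2 decimal places leaves the longitude within ±0.005° of the true value.
At 13.04°: 0.005° × 111120 × cos 13.04° = 0.005 × 111120 × 0.9742 ≈ 541.27 m.
Error at 59.1° = 0.005° × 111120 × cos 59.1° ≈ 555.6 × 0.5135 = 285.32 m.
Ratio: 541.27 / 285.32 = cos 13.04° / cos 59.1° ≈ 1.8970.

1.897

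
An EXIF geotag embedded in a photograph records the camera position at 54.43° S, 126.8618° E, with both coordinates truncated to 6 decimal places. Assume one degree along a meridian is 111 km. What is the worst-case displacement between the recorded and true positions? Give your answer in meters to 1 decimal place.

0.1 meters

Truncating at 6 decimal places can drop up to a full unit in the last place, so each coordinate may be off by as much as 1e-06°.
Latitude error → 1e-06 × 111000 = 0.111 m along the meridian.
East–west component at 54.43°: 1e-06° × 111000 × cos 54.43° ≈ 1e-06 × 64568.4 ≈ 0.0645684 m.
Worst case both components are at the extreme and orthogonal: √(0.111² + 0.0645684²) ≈ 0.128414 m.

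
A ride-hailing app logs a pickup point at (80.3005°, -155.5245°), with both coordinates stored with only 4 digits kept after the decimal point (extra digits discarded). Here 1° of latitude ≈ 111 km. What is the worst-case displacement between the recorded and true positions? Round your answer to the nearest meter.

Truncating at 4 decimal places can drop up to a full unit in the last place, so each coordinate may be off by as much as 0.0001°.
N–S: 0.0001° × 111000 m/° = 11.1 m.
E–W at 80.3005°: 0.0001° × 111000 × cos 80.3005° = 0.0001 × 111000 × 0.1685 ≈ 1.87014 m.
Worst case both components are at the extreme and orthogonal: √(11.1² + 1.87014²) ≈ 11.2564 m.

11 meters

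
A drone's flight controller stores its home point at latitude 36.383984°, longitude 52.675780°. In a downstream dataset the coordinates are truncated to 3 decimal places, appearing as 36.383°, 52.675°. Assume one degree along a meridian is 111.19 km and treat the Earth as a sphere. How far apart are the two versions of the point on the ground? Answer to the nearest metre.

130 metres

Δlat = 36.383984 − 36.383 = +0.000984°; Δlon = 52.675780 − 52.675 = +0.000780°.
N–S: 0.000984° × 111190 m/° = 109.411 m.
East–west at this latitude: 0.000780° × 111190 × cos 36.383° ≈ 0.000780 × 89515.7 = 69.8223 m.
Distance: √(109.411² + 69.8223²) ≈ 129.792 m.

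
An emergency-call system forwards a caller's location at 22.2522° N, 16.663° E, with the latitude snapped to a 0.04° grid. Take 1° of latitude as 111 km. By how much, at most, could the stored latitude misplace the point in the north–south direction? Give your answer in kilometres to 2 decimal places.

With a 0.04° grid the true value lies within half a step, ±0.04°/2 = ±0.02°, of the stored one.
Along the meridian that is 0.02° × 111000 m/° = 2220 m.
That is 2220 m = 2.22 km.

2.22 kilometres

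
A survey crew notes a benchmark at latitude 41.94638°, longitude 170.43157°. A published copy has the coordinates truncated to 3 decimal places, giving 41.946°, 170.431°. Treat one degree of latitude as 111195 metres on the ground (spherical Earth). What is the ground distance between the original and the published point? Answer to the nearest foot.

208 feet

The latitude changed by +0.00038° and the longitude by +0.00057°.
N–S: 0.00038° × 111195 m/° = 42.2541 m.
East–west at this latitude: 0.00057° × 111195 × cos 41.946° ≈ 0.00057 × 82704.1 = 47.1413 m.
Distance: √(42.2541² + 47.1413²) ≈ 63.3065 m.
In feet: 63.3065 m ÷ 0.3048 ≈ 207.7 ft.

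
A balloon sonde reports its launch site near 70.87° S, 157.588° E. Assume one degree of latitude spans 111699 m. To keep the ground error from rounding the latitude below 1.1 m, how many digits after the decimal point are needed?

5 decimal places

One degree of latitude covers 111699 m.
With N decimal places the half-ulp bound is 0.5·10⁻ᴺ°, or 0.5·10⁻ᴺ × 111699 m on the ground.
Need 0.5 × 111699 × 10⁻ᴺ ≤ 1.1 → 10⁻ᴺ ≤ 1.970e-05, so N ≥ 4.71.
N = 4 would give 5.58 m (too coarse); N = 5 gives 0.558 m ≤ 1.1 m.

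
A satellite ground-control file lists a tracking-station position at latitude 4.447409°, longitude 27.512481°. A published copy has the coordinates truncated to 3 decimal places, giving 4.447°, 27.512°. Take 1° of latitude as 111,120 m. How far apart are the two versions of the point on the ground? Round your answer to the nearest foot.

Δlat = 4.447409 − 4.447 = +0.000409°; Δlon = 27.512481 − 27.512 = +0.000481°.
North–south shift: 0.000409 × 111120 = 45.4481 m.
East–west at this latitude: 0.000481° × 111120 × cos 4.447° ≈ 0.000481 × 110785 = 53.2878 m.
Combined displacement = (45.4481² + 53.2878²)^½ ≈ 70.0366 m.
Converting: 70.0366 m × 3.2808 ft/m ≈ 229.78 ft.

230 feet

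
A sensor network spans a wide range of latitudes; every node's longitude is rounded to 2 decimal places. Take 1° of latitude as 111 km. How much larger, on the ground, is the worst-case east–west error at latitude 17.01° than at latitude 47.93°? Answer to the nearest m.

159 m

Rounding to 2 decimal places leaves the longitude within ±0.005° of the true value.
Error at 17.01° = 0.005° × 111000 × cos 17.01° ≈ 555 × 0.9563 = 530.72 m.
At 47.93°: 0.005° × 111000 × cos 47.93° = 0.005 × 111000 × 0.6700 ≈ 371.87 m.
Difference: 530.72 − 371.87 = 158.85 m.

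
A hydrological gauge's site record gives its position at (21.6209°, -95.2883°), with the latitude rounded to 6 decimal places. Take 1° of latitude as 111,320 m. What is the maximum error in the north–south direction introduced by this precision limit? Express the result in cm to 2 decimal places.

5.57 cm

Rounding to 6 decimal places leaves the latitude within ±5e-07° of the true value.
So the N–S error is at most 5e-07 × 111320 = 0.05566 m.
That is 0.05566 m = 5.566 cm.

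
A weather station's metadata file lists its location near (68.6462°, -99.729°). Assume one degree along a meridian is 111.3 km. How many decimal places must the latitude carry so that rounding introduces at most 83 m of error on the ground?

One degree of latitude covers 111300 m.
N decimal places → at most half a unit in the last place, 0.5 × 10⁻ᴺ° = 111300/2 × 10⁻ᴺ m.
Setting 55650 × 10⁻ᴺ ≤ 83 gives 10ᴺ ≥ 670.5, i.e. N ≥ 2.83.
N = 2 would give 556 m (too coarse); N = 3 gives 55.6 m ≤ 83 m.

3 decimal places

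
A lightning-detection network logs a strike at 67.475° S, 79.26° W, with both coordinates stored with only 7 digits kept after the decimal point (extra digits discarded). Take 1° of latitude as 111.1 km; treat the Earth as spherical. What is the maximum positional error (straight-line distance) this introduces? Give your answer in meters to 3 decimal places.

Truncating at 7 decimal places can drop up to a full unit in the last place, so each coordinate may be off by as much as 1e-07°.
Latitude error → 1e-07 × 111100 = 0.01111 m along the meridian.
East–west component at 67.475°: 1e-07° × 111100 × cos 67.475° ≈ 1e-07 × 42560.9 ≈ 0.00425609 m.
The two errors are perpendicular, so the maximum displacement is √(0.01111² + 0.00425609²) ≈ 0.0118973 m.

0.012 meters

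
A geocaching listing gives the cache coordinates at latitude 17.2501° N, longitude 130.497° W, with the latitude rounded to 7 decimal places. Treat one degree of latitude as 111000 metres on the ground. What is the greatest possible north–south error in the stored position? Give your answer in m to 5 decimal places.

0.00555 m

Rounding to 7 decimal places leaves the latitude within ±5e-08° of the true value.
So the N–S error is at most 5e-08 × 111000 = 0.00555 m.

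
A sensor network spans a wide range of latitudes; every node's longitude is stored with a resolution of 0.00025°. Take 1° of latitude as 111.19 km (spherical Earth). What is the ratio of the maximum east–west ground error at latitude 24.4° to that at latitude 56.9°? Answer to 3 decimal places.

1.668

With a 0.00025° grid the true value lies within half a step, ±0.00025°/2 = ±0.000125°, of the stored one.
At 24.4°: 0.000125° × 111190 × cos 24.4° = 0.000125 × 111190 × 0.9107 ≈ 12.657 m.
At 56.9°: 0.000125° × 111190 × cos 56.9° = 0.000125 × 111190 × 0.5461 ≈ 7.5901 m.
Ratio: 12.657 / 7.5901 = cos 24.4° / cos 56.9° ≈ 1.6676.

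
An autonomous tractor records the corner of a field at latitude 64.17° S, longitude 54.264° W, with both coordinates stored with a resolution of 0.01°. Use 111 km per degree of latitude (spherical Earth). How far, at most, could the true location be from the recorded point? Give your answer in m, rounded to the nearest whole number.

With a 0.01° grid the true value lies within half a step, ±0.01°/2 = ±0.005°, of the stored one.
North–south component: 0.005° × 111000 = 555 m.
East–west component at 64.17°: 0.005° × 111000 × cos 64.17° ≈ 0.005 × 48363 ≈ 241.815 m.
The two errors are perpendicular, so the maximum displacement is √(555² + 241.815²) ≈ 605.392 m.

605 m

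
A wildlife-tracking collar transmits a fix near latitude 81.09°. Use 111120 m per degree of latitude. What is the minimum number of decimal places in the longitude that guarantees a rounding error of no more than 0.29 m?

5

At 81.09° one degree of longitude covers 111120 × cos 81.09° ≈ 111120 × 0.1549 ≈ 17210.6 m.
With N decimal places the half-ulp bound is 0.5·10⁻ᴺ°, or 0.5·10⁻ᴺ × 17210.6 m on the ground.
Need 0.5 × 17210.6 × 10⁻ᴺ ≤ 0.29 → 10⁻ᴺ ≤ 3.370e-05, so N ≥ 4.47.
At 4 places the error can reach 0.861 m, but 5 places keeps it to 0.0861 m.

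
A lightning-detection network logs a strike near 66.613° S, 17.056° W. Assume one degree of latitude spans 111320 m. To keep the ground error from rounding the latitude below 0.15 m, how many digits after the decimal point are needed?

6 decimal places

One degree of latitude covers 111320 m.
Rounding to N decimal places gives at most 0.5 × 10⁻ᴺ degrees of error, i.e. 0.5 × 10⁻ᴺ × 111320 m.
Need 0.5 × 111320 × 10⁻ᴺ ≤ 0.15 → 10⁻ᴺ ≤ 2.695e-06, so N ≥ 5.57.
N = 5 would give 0.557 m (too coarse); N = 6 gives 0.0557 m ≤ 0.15 m.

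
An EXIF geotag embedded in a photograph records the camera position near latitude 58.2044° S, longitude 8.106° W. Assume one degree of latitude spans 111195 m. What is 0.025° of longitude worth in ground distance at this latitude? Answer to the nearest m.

1465 m

At 58.2044° a degree of longitude is 111195 × cos 58.2044° ≈ 58587.6 m, so 0.025° corresponds to 1464.69 m.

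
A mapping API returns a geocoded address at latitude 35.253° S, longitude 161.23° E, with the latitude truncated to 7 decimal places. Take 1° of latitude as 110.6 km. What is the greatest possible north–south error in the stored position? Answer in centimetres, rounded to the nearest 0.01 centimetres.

Truncating at 7 decimal places can drop up to a full unit in the last place, so the latitude may be off by as much as 1e-07°.
So the N–S error is at most 1e-07 × 110600 = 0.01106 m.
That is 0.01106 m = 1.106 cm.

1.11 centimetres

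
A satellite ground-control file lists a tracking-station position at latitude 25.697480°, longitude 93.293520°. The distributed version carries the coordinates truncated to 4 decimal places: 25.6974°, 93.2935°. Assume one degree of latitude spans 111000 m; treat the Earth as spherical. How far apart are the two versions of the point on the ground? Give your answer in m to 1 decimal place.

The latitude changed by +0.000080° and the longitude by +0.000020°.
North–south shift: 0.000080 × 111000 = 8.88 m.
East–west at this latitude: 0.000020° × 111000 × cos 25.6974° ≈ 0.000020 × 100022 = 2.00043 m.
Hypotenuse of the two orthogonal shifts: √(8.88² + 2.00043²) = 9.10253 m.

9.1 m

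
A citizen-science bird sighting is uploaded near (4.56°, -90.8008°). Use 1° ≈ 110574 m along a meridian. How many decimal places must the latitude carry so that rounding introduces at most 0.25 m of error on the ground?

One degree of latitude covers 110574 m.
Rounding to N decimal places gives at most 0.5 × 10⁻ᴺ degrees of error, i.e. 0.5 × 10⁻ᴺ × 110574 m.
Need 0.5 × 110574 × 10⁻ᴺ ≤ 0.25 → 10⁻ᴺ ≤ 4.522e-06, so N ≥ 5.34.
So 6 decimal places suffice (0.0553 m); 5 would allow up to 0.553 m.

6 decimal places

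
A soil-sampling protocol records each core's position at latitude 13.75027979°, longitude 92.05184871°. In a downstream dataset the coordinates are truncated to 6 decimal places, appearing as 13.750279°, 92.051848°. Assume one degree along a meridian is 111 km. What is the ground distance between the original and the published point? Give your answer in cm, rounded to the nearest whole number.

The latitude changed by +0.00000079° and the longitude by +0.00000071°.
N–S: 0.00000079° × 111000 m/° = 0.08769 m.
E–W at 13.7503°: 0.00000071° × 111000 × cos 13.7503° = 0.00000071 × 111000 × 0.9713 ≈ 0.0765514 m.
Hypotenuse of the two orthogonal shifts: √(0.08769² + 0.0765514²) = 0.116403 m.
That is 0.116403 m = 11.64 cm.

12 cm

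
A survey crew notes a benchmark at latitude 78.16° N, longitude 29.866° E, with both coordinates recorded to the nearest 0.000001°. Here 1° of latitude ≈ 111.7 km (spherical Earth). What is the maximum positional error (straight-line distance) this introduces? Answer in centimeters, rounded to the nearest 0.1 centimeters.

Rounding to 6 decimal places leaves each coordinate within ±5e-07° of the true value.
Latitude error → 5e-07 × 111700 = 0.05585 m along the meridian.
Longitude error → 5e-07 × 111700 × cos 78.16° = 5e-07 × 111700 × 0.2052 ≈ 0.0114593 m.
Combining orthogonally: (0.05585² + 0.0114593²)^½ ≈ 0.0570135 m.
That is 0.0570135 m = 5.7013 cm.

5.7 centimeters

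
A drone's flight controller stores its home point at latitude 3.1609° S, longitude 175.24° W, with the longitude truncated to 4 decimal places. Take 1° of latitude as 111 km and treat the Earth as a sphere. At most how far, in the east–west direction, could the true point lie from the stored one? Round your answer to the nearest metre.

Truncating at 4 decimal places can drop up to a full unit in the last place, so the longitude may be off by as much as 0.0001°.
At latitude 3.1609° a degree of longitude spans 111000 m × cos 3.1609° = 111000 × 0.9985 ≈ 110831 m.
East–west error: 0.0001° × 110831 m/° ≈ 11.0831 m.

11 metres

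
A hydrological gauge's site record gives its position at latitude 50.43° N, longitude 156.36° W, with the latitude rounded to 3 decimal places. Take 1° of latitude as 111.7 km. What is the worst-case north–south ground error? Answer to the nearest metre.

Rounding to 3 decimal places leaves the latitude within ±0.0005° of the true value.
North–south distance: 0.0005° × 111700 m/° = 55.85 m.

56 metres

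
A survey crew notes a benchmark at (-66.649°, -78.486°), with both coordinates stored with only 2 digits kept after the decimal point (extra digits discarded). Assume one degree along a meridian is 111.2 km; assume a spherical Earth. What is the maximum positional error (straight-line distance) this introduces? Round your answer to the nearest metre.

1196 metres

Truncating at 2 decimal places can drop up to a full unit in the last place, so each coordinate may be off by as much as 0.01°.
North–south component: 0.01° × 111200 = 1112 m.
East–west component at 66.649°: 0.01° × 111200 × cos 66.649° ≈ 0.01 × 44075.6 ≈ 440.756 m.
The two errors are perpendicular, so the maximum displacement is √(1112² + 440.756²) ≈ 1196.16 m.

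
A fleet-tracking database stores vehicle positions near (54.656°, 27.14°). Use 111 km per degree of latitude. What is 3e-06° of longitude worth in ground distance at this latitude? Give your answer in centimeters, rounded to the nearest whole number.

19 centimeters

At 54.656° a degree of longitude is 111000 × cos 54.656° ≈ 64211.7 m, so 3e-06° corresponds to 0.192635 m.
That is 0.192635 m = 19.264 cm.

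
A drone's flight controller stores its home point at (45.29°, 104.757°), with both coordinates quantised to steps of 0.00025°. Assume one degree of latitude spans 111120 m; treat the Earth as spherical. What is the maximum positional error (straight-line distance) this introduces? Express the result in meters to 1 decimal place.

With a 0.00025° grid the true value lies within half a step, ±0.00025°/2 = ±0.000125°, of the stored one.
N–S: 0.000125° × 111120 m/° = 13.89 m.
East–west component at 45.29°: 0.000125° × 111120 × cos 45.29° ≈ 0.000125 × 78175 ≈ 9.77188 m.
The two errors are perpendicular, so the maximum displacement is √(13.89² + 9.77188²) ≈ 16.983 m.

17.0 meters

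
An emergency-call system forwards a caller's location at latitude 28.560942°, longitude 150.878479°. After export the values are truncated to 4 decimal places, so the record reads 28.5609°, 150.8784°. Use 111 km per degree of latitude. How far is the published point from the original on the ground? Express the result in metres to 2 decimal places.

Δlat = 28.560942 − 28.5609 = +0.000042°; Δlon = 150.878479 − 150.8784 = +0.000079°.
North–south shift: 0.000042 × 111000 = 4.662 m.
East–west at this latitude: 0.000079° × 111000 × cos 28.5609° ≈ 0.000079 × 97492.3 = 7.7019 m.
Hypotenuse of the two orthogonal shifts: √(4.662² + 7.7019²) = 9.00297 m.

9.00 metres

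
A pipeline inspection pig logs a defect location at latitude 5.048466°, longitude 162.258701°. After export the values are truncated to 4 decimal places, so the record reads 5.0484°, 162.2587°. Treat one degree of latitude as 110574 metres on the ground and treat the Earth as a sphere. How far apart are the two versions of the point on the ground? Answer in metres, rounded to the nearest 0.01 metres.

7.30 metres

The latitude changed by +0.000066° and the longitude by +0.000001°.
N–S: 0.000066° × 110574 m/° = 7.29788 m.
East–west at this latitude: 0.000001° × 110574 × cos 5.0484° ≈ 0.000001 × 110145 = 0.110145 m.
Combined displacement = (7.29788² + 0.110145²)^½ ≈ 7.29872 m.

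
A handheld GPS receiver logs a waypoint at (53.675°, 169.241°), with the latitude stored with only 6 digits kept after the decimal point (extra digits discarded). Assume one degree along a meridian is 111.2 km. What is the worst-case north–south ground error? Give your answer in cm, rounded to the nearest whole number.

11 cm

Truncating at 6 decimal places can drop up to a full unit in the last place, so the latitude may be off by as much as 1e-06°.
Along the meridian that is 1e-06° × 111200 m/° = 0.1112 m.
That is 0.1112 m = 11.12 cm.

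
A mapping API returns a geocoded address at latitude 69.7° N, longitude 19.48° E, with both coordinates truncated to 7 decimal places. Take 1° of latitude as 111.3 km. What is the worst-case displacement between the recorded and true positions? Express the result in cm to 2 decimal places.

1.18 cm

Truncating at 7 decimal places can drop up to a full unit in the last place, so each coordinate may be off by as much as 1e-07°.
N–S: 1e-07° × 111300 m/° = 0.01113 m.
East–west component at 69.7°: 1e-07° × 111300 × cos 69.7° ≈ 1e-07 × 38613.9 ≈ 0.00386139 m.
Worst case both components are at the extreme and orthogonal: √(0.01113² + 0.00386139²) ≈ 0.0117808 m.
That is 0.0117808 m = 1.1781 cm.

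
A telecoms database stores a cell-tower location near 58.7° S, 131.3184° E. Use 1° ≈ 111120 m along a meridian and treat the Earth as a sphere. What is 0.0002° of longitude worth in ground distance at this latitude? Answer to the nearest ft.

0.0002° of longitude at 58.7° is 0.0002 × 111120 × cos 58.7° ≈ 0.0002 × 57729 = 11.5458 m.
In feet: 11.5458 m ÷ 0.3048 ≈ 37.88 ft.

38 ft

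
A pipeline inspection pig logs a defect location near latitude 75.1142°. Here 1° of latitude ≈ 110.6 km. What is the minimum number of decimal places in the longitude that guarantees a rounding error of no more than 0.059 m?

6 decimal places

At 75.1142° one degree of longitude covers 110600 × cos 75.1142° ≈ 110600 × 0.2569 ≈ 28412.4 m.
Rounding to N decimal places gives at most 0.5 × 10⁻ᴺ degrees of error, i.e. 0.5 × 10⁻ᴺ × 28412.4 m.
Need 0.5 × 28412.4 × 10⁻ᴺ ≤ 0.059 → 10⁻ᴺ ≤ 4.153e-06, so N ≥ 5.38.
So 6 decimal places suffice (0.0142 m); 5 would allow up to 0.142 m.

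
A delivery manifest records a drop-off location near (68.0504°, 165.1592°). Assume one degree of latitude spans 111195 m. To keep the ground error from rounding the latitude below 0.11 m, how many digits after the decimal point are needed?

One degree of latitude covers 111195 m.
Rounding to N decimal places gives at most 0.5 × 10⁻ᴺ degrees of error, i.e. 0.5 × 10⁻ᴺ × 111195 m.
Setting 55597.5 × 10⁻ᴺ ≤ 0.11 gives 10ᴺ ≥ 5.054e+05, i.e. N ≥ 5.70.
So 6 decimal places suffice (0.0556 m); 5 would allow up to 0.556 m.

6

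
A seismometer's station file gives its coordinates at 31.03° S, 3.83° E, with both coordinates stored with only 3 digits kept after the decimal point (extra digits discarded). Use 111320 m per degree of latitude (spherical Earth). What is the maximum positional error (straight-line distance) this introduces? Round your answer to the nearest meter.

147 meters

Truncating at 3 decimal places can drop up to a full unit in the last place, so each coordinate may be off by as much as 0.001°.
Latitude error → 0.001 × 111320 = 111.32 m along the meridian.
E–W at 31.03°: 0.001° × 111320 × cos 31.03° = 0.001 × 111320 × 0.8569 ≈ 95.3898 m.
Combining orthogonally: (111.32² + 95.3898²)^½ ≈ 146.599 m.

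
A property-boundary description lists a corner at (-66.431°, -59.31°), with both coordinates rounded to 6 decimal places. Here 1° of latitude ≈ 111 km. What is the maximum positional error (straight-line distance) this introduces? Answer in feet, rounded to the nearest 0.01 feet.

Rounding to 6 decimal places leaves each coordinate within ±5e-07° of the true value.
N–S: 5e-07° × 111000 m/° = 0.0555 m.
East–west component at 66.431°: 5e-07° × 111000 × cos 66.431° ≈ 5e-07 × 44383.7 ≈ 0.0221919 m.
The two errors are perpendicular, so the maximum displacement is √(0.0555² + 0.0221919²) ≈ 0.0597723 m.
In feet: 0.0597723 m ÷ 0.3048 ≈ 0.1961 ft.

0.20 feet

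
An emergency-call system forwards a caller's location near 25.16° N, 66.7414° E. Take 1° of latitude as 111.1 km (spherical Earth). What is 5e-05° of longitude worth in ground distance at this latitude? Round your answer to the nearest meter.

One degree of longitude here spans 111100 × cos 25.16° = 111100 × 0.9051 ≈ 100559 m; 5e-05° of that is 5.02796 m.

5 meters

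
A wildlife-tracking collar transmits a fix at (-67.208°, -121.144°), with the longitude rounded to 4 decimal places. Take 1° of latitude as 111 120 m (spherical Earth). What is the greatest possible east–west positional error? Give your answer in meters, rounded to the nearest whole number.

Rounding to 4 decimal places leaves the longitude within ±5e-05° of the true value.
At latitude 67.208° a degree of longitude spans 111120 m × cos 67.208° = 111120 × 0.3874 ≈ 43046.4 m.
So at most 5e-05° × 43046.4 ≈ 2.15232 m east–west.

2 meters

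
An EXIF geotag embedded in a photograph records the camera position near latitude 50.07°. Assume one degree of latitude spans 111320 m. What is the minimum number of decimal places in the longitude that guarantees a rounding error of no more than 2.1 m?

At 50.07° one degree of longitude covers 111320 × cos 50.07° ≈ 111320 × 0.6419 ≈ 71450.9 m.
N decimal places → at most half a unit in the last place, 0.5 × 10⁻ᴺ° = 71450.9/2 × 10⁻ᴺ m.
Setting 35725.4 × 10⁻ᴺ ≤ 2.1 gives 10ᴺ ≥ 1.701e+04, i.e. N ≥ 4.23.
At 4 places the error can reach 3.57 m, but 5 places keeps it to 0.357 m.

5 decimal places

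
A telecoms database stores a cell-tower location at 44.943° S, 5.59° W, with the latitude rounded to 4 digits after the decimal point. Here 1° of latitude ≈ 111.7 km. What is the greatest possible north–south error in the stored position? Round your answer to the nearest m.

Rounding to 4 decimal places leaves the latitude within ±5e-05° of the true value.
North–south distance: 5e-05° × 111700 m/° = 5.585 m.

6 m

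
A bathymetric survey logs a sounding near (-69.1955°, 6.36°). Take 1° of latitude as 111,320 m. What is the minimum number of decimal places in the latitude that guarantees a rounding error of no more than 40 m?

One degree of latitude covers 111320 m.
With N decimal places the half-ulp bound is 0.5·10⁻ᴺ°, or 0.5·10⁻ᴺ × 111320 m on the ground.
Setting 55660 × 10⁻ᴺ ≤ 40 gives 10ᴺ ≥ 1392, i.e. N ≥ 3.14.
So 4 decimal places suffice (5.57 m); 3 would allow up to 55.7 m.

4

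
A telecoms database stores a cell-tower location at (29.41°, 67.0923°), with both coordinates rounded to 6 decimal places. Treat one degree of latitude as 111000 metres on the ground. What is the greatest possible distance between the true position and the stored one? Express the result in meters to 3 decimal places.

Rounding to 6 decimal places leaves each coordinate within ±5e-07° of the true value.
Latitude error → 5e-07 × 111000 = 0.0555 m along the meridian.
Longitude error → 5e-07 × 111000 × cos 29.41° = 5e-07 × 111000 × 0.8711 ≈ 0.0483476 m.
Worst case both components are at the extreme and orthogonal: √(0.0555² + 0.0483476²) ≈ 0.0736053 m.

0.074 meters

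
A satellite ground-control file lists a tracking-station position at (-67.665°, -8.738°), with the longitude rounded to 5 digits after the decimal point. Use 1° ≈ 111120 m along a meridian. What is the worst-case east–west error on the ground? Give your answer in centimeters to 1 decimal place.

21.1 centimeters

Rounding to 5 decimal places leaves the longitude within ±5e-06° of the true value.
One degree of longitude at 67.665° is 111120 × cos 67.665° ≈ 111120 × 0.3800 = 42228 m.
So at most 5e-06° × 42228 ≈ 0.21114 m east–west.
That is 0.21114 m = 21.114 cm.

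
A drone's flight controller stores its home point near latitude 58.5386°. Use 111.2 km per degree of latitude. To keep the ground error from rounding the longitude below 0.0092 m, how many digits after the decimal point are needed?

At 58.5386° one degree of longitude covers 111200 × cos 58.5386° ≈ 111200 × 0.5219 ≈ 58038 m.
With N decimal places the half-ulp bound is 0.5·10⁻ᴺ°, or 0.5·10⁻ᴺ × 58038 m on the ground.
Need 0.5 × 58038 × 10⁻ᴺ ≤ 0.0092 → 10⁻ᴺ ≤ 3.170e-07, so N ≥ 6.50.
At 6 places the error can reach 0.029 m, but 7 places keeps it to 0.0029 m.

7 decimal places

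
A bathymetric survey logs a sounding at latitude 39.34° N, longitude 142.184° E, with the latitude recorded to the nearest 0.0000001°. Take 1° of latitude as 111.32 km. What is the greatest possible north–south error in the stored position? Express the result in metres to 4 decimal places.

0.0056 metres

Rounding to 7 decimal places leaves the latitude within ±5e-08° of the true value.
So the N–S error is at most 5e-08 × 111320 = 0.005566 m.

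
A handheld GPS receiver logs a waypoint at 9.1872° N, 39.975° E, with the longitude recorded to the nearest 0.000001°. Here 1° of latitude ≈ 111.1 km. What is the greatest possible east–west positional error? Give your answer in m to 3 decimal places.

0.055 m

Rounding to 6 decimal places leaves the longitude within ±5e-07° of the true value.
At latitude 9.1872° a degree of longitude spans 111100 m × cos 9.1872° = 111100 × 0.9872 ≈ 109675 m.
East–west error: 5e-07° × 109675 m/° ≈ 0.0548374 m.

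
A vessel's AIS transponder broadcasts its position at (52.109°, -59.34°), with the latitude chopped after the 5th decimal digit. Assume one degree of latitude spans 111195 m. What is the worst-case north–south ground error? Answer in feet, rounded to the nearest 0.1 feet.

Truncating at 5 decimal places can drop up to a full unit in the last place, so the latitude may be off by as much as 1e-05°.
So the N–S error is at most 1e-05 × 111195 = 1.11195 m.
In feet: 1.11195 m ÷ 0.3048 ≈ 3.6481 ft.

3.6 feet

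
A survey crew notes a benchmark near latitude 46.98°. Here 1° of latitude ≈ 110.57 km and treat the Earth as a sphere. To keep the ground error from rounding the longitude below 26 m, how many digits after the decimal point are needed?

4

At 46.98° one degree of longitude covers 110570 × cos 46.98° ≈ 110570 × 0.6823 ≈ 75436.8 m.
With N decimal places the half-ulp bound is 0.5·10⁻ᴺ°, or 0.5·10⁻ᴺ × 75436.8 m on the ground.
Setting 37718.4 × 10⁻ᴺ ≤ 26 gives 10ᴺ ≥ 1451, i.e. N ≥ 3.16.
N = 3 would give 37.7 m (too coarse); N = 4 gives 3.77 m ≤ 26 m.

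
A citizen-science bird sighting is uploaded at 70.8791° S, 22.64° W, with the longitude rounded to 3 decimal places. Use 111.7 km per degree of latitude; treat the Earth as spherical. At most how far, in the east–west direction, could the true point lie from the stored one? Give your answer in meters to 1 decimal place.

Rounding to 3 decimal places leaves the longitude within ±0.0005° of the true value.
One degree of longitude at 70.8791° is 111700 × cos 70.8791° ≈ 111700 × 0.3276 = 36588.7 m.
East–west error: 0.0005° × 36588.7 m/° ≈ 18.2944 m.

18.3 meters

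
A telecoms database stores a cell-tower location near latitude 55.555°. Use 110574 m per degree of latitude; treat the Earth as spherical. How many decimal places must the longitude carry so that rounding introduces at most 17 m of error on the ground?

At 55.555° one degree of longitude covers 110574 × cos 55.555° ≈ 110574 × 0.5656 ≈ 62542.3 m.
Rounding to N decimal places gives at most 0.5 × 10⁻ᴺ degrees of error, i.e. 0.5 × 10⁻ᴺ × 62542.3 m.
Setting 31271.1 × 10⁻ᴺ ≤ 17 gives 10ᴺ ≥ 1839, i.e. N ≥ 3.26.
At 3 places the error can reach 31.3 m, but 4 places keeps it to 3.13 m.

4 decimal places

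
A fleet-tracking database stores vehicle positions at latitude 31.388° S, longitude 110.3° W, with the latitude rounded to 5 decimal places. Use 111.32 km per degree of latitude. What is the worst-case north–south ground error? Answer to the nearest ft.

2 ft

Rounding to 5 decimal places leaves the latitude within ±5e-06° of the true value.
North–south distance: 5e-06° × 111320 m/° = 0.5566 m.
Converting: 0.5566 m × 3.2808 ft/m ≈ 1.8261 ft.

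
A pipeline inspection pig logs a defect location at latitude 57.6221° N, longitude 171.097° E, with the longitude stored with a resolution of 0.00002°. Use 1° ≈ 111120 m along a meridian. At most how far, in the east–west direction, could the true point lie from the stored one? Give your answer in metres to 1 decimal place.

With a 0.00002° grid the true value lies within half a step, ±0.00002°/2 = ±1e-05°, of the stored one.
At latitude 57.6221° a degree of longitude spans 111120 m × cos 57.6221° = 111120 × 0.5355 ≈ 59504.9 m.
Maximum E–W displacement: 1e-05 × 59504.9 = 0.595049 m.

0.6 metres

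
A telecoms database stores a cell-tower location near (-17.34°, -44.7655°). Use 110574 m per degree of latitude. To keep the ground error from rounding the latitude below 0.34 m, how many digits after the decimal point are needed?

6 decimal places

One degree of latitude covers 110574 m.
Rounding to N decimal places gives at most 0.5 × 10⁻ᴺ degrees of error, i.e. 0.5 × 10⁻ᴺ × 110574 m.
Setting 55287 × 10⁻ᴺ ≤ 0.34 gives 10ᴺ ≥ 1.626e+05, i.e. N ≥ 5.21.
So 6 decimal places suffice (0.0553 m); 5 would allow up to 0.553 m.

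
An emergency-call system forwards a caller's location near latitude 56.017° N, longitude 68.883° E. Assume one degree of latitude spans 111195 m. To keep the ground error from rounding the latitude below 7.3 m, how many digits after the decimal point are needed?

One degree of latitude covers 111195 m.
N decimal places → at most half a unit in the last place, 0.5 × 10⁻ᴺ° = 111195/2 × 10⁻ᴺ m.
Need 0.5 × 111195 × 10⁻ᴺ ≤ 7.3 → 10⁻ᴺ ≤ 1.313e-04, so N ≥ 3.88.
N = 3 would give 55.6 m (too coarse); N = 4 gives 5.56 m ≤ 7.3 m.

4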